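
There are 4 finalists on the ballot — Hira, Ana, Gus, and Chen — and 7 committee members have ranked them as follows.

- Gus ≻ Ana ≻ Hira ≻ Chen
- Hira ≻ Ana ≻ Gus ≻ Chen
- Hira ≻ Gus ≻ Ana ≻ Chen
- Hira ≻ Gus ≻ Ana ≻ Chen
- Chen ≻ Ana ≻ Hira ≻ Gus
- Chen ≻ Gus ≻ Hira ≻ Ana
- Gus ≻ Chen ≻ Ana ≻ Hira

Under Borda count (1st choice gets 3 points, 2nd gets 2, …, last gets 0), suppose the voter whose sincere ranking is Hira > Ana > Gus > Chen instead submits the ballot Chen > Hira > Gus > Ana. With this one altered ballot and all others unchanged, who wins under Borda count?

Borda totals with the altered ballot: Hira 11, Ana 7, Gus 13, Chen 11.
The winner is unchanged: still Gus.

Gus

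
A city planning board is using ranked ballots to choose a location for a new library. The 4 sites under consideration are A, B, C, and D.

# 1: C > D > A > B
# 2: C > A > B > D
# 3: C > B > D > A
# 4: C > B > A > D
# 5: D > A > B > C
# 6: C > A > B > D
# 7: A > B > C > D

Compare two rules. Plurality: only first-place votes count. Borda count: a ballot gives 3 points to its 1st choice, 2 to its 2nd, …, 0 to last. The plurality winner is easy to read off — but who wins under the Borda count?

C

Plurality first-place counts: A 1, B 0, C 5, D 1 → C.
Borda totals: A 11, B 9, C 16, D 6 → C.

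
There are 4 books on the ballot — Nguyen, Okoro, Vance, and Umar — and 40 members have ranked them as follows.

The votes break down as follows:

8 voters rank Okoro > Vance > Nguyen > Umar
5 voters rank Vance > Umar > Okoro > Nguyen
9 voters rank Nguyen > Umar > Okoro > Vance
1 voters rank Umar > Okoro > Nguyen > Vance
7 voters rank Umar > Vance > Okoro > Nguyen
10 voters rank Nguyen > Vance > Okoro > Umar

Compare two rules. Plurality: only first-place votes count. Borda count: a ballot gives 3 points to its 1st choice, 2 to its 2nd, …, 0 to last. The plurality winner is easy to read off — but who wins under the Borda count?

Plurality first-place counts: Nguyen 19, Okoro 8, Vance 5, Umar 8 → Nguyen.
Borda totals: Nguyen 66, Okoro 57, Vance 65, Umar 52 → Nguyen.

Nguyen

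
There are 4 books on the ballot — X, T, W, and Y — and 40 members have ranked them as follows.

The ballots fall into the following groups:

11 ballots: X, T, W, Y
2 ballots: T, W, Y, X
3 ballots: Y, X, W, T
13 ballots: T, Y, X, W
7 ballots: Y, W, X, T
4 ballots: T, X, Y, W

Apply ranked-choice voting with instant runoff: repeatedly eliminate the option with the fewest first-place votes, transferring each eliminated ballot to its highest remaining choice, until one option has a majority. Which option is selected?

Round 1: T 19, X 11, Y 10, W 0. W has the fewest and is eliminated.
Round 2: T 19, X 11, Y 10. Y has the fewest and is eliminated.
Round 3: X 21, T 19. X has a majority.

X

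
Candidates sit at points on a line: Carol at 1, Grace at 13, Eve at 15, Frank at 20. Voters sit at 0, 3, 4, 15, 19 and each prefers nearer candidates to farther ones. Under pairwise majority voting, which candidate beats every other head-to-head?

With single-peaked preferences on a line, the Condorcet winner is the candidate closest to the median voter.
The median voter (position 4) is closest to Carol at 1.
Check: Carol vs Eve — voters closer to Carol: 3 of 5.

Carol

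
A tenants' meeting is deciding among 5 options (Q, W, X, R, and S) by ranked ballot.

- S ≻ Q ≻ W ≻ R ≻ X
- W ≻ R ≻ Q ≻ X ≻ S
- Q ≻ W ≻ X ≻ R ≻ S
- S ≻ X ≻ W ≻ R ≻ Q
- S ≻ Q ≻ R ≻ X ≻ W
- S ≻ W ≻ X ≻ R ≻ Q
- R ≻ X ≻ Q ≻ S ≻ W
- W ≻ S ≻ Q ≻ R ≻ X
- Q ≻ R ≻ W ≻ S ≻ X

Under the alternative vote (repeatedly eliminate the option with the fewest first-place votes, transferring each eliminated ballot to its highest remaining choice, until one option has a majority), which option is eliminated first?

X

Round 1: S 4, Q 2, W 2, R 1, X 0. X has the fewest and is eliminated.
Round 2: S 4, Q 2, W 2, R 1. R has the fewest and is eliminated.
Round 3: S 4, Q 3, W 2. W has the fewest and is eliminated.
Round 4: S 5, Q 4. S has a majority.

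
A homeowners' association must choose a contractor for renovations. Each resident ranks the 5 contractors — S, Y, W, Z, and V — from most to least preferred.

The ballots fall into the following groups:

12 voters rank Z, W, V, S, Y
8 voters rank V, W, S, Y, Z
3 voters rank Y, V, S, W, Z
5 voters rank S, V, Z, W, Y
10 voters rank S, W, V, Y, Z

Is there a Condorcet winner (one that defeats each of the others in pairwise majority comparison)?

Yes

Head-to-head results (38 voters total):
S vs Y: S wins 35–3.
S vs W: W wins 20–18.
S vs Z: S wins 26–12.
S vs V: V wins 23–15.
Y vs W: W wins 35–3.
Y vs Z: Y wins 21–17.
Y vs V: V wins 35–3.
W vs Z: W wins 21–17.
W vs V: W wins 22–16.
Z vs V: V wins 26–12.
W beats each rival — S (20–18), Y (35–3), Z (21–17), V (22–16) — so W is the Condorcet winner.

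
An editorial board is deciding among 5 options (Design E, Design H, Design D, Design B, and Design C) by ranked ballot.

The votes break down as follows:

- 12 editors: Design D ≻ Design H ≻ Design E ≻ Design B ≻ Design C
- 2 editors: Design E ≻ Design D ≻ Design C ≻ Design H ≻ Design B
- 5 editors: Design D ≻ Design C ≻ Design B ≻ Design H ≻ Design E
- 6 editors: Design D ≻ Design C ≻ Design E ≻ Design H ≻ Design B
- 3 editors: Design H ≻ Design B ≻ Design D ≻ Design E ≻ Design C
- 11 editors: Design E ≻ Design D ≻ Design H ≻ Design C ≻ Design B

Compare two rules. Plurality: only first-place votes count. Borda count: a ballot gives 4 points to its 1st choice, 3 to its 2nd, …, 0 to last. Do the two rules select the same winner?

Yes

Plurality first-place counts: Design E 13, Design H 3, Design D 23, Design B 0, Design C 0 → Design D.
Borda totals: Design E 91, Design H 83, Design D 137, Design B 31, Design C 48 → Design D.
The two rules agree on Design D.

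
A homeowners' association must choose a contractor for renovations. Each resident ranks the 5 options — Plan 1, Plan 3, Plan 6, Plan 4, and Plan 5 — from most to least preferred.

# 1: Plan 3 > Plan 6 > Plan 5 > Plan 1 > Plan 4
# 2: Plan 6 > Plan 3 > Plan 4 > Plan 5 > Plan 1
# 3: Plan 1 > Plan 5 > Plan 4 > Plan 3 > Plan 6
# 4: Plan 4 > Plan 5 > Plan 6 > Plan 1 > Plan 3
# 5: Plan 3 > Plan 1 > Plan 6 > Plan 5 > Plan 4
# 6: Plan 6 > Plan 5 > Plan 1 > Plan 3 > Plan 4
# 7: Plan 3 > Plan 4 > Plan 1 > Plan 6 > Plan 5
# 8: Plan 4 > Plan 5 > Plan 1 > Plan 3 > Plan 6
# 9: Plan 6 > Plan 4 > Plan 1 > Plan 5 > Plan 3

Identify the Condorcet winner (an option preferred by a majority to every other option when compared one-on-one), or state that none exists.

Head-to-head results (9 voters total):
Plan 1 vs Plan 3: Plan 1 wins 5–4.
Plan 1 vs Plan 6: Plan 6 wins 5–4.
Plan 1 vs Plan 4: Plan 4 wins 5–4.
Plan 1 vs Plan 5: Plan 5 wins 5–4.
Plan 3 vs Plan 6: Plan 3 wins 5–4.
Plan 3 vs Plan 4: Plan 3 wins 5–4.
Plan 3 vs Plan 5: Plan 5 wins 5–4.
Plan 6 vs Plan 4: Plan 6 wins 5–4.
Plan 6 vs Plan 5: Plan 6 wins 6–3.
Plan 4 vs Plan 5: Plan 4 wins 5–4.
No candidate beats all others: Plan 1 beats Plan 3 beats Plan 6 beats Plan 1, a majority cycle.

None — there is no Condorcet winner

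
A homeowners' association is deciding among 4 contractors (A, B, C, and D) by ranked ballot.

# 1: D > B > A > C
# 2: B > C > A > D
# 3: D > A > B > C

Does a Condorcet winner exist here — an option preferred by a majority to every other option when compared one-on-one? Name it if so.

Head-to-head results (3 voters total):
A vs B: B wins 2–1.
A vs C: A wins 2–1.
A vs D: D wins 2–1.
B vs C: B wins 3–0.
B vs D: D wins 2–1.
C vs D: D wins 2–1.
D beats each rival — A (2–1), B (2–1), C (2–1) — so D is the Condorcet winner.

D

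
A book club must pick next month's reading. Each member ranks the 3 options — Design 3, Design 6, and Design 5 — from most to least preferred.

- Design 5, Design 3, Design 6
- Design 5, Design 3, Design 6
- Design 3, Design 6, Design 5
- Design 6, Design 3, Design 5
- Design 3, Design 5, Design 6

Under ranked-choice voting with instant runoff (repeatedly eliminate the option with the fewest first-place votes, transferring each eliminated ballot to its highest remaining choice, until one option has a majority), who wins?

Design 3

Round 1: Design 3 2, Design 5 2, Design 6 1. Design 6 has the fewest and is eliminated.
Round 2: Design 3 3, Design 5 2. Design 3 has a majority.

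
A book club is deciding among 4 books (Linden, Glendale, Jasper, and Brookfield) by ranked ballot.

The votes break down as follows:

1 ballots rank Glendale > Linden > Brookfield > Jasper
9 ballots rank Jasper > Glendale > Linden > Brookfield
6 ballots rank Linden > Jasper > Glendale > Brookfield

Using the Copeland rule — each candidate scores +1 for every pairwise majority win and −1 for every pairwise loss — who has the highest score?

Pairwise results:
  Linden vs Glendale: Glendale wins 10–6.
  Linden vs Jasper: Jasper wins 9–7.
  Linden vs Brookfield: Linden wins 16–0.
  Glendale vs Jasper: Jasper wins 15–1.
  Glendale vs Brookfield: Glendale wins 16–0.
  Jasper vs Brookfield: Jasper wins 15–1.
Copeland scores (wins − losses):
  Linden: 1 − 2 = -1
  Glendale: 2 − 1 = 1
  Jasper: 3 − 0 = 3
  Brookfield: 0 − 3 = -3
Jasper has the best Copeland score.

Jasper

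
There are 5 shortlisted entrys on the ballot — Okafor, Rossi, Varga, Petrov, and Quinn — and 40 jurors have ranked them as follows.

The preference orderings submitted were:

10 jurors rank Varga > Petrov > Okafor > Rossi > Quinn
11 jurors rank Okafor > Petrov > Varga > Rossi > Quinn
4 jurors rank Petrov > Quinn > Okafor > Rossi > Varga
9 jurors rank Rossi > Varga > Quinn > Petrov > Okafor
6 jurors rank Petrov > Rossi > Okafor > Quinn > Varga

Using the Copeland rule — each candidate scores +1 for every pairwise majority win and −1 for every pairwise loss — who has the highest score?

Petrov

Pairwise results:
  Okafor vs Rossi: Okafor wins 25–15.
  Okafor vs Varga: Okafor wins 21–19.
  Okafor vs Petrov: Petrov wins 29–11.
  Okafor vs Quinn: Okafor wins 27–13.
  Rossi vs Varga: Varga wins 21–19.
  Rossi vs Petrov: Petrov wins 31–9.
  Rossi vs Quinn: Rossi wins 36–4.
  Varga vs Petrov: Petrov wins 21–19.
  Varga vs Quinn: Varga wins 30–10.
  Petrov vs Quinn: Petrov wins 31–9.
Copeland scores (wins − losses):
  Okafor: 3 − 1 = 2
  Rossi: 1 − 3 = -2
  Varga: 2 − 2 = 0
  Petrov: 4 − 0 = 4
  Quinn: 0 − 4 = -4
Petrov has the best Copeland score.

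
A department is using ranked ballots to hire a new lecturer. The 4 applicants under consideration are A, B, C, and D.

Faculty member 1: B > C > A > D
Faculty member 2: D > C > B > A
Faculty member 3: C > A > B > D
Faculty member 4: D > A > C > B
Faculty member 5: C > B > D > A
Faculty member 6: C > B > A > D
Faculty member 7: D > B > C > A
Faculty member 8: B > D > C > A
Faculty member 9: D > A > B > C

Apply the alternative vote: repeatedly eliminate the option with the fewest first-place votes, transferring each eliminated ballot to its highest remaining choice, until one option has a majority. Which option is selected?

D

Round 1: D 4, C 3, B 2, A 0. A has the fewest and is eliminated.
Round 2: D 4, C 3, B 2. B has the fewest and is eliminated.
Round 3: D 5, C 4. D has a majority.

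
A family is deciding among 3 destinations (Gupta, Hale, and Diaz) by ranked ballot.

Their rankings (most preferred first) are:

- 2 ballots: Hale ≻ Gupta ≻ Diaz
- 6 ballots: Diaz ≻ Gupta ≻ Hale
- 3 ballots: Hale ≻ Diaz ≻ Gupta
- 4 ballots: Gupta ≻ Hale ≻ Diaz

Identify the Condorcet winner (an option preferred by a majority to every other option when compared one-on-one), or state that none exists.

Head-to-head results (15 voters total):
Gupta vs Hale: Gupta wins 10–5.
Gupta vs Diaz: Diaz wins 9–6.
Hale vs Diaz: Hale wins 9–6.
No candidate beats all others: Gupta beats Hale beats Diaz beats Gupta, a majority cycle.

There is no Condorcet winner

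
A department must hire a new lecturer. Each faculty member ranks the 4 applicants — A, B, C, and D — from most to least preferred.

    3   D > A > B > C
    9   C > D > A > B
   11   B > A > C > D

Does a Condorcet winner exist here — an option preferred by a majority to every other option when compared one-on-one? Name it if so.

Head-to-head results (23 voters total):
A vs B: A wins 12–11.
A vs C: A wins 14–9.
A vs D: D wins 12–11.
B vs C: B wins 14–9.
B vs D: D wins 12–11.
C vs D: C wins 20–3.
No candidate beats all others: A beats C beats D beats A, a majority cycle.

There is no Condorcet winner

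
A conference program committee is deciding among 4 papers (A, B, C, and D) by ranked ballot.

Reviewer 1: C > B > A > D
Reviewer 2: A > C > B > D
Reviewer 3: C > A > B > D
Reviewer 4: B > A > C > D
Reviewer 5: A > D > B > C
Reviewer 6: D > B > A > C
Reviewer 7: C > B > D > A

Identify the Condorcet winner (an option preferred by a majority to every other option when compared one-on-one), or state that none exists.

There is no Condorcet winner

Head-to-head results (7 voters total):
A vs B: B wins 4–3.
A vs C: A wins 4–3.
A vs D: A wins 5–2.
B vs C: C wins 4–3.
B vs D: B wins 5–2.
C vs D: C wins 5–2.
No candidate beats all others: A beats C beats B beats A, a majority cycle.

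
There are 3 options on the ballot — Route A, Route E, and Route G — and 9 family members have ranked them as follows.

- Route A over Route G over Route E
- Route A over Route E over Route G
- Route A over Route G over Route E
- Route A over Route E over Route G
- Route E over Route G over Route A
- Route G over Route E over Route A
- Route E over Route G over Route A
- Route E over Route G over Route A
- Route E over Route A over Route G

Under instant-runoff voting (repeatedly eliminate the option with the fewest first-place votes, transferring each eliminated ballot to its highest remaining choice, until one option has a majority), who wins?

Route E

Round 1: Route A 4, Route E 4, Route G 1. Route G has the fewest and is eliminated.
Round 2: Route E 5, Route A 4. Route E has a majority.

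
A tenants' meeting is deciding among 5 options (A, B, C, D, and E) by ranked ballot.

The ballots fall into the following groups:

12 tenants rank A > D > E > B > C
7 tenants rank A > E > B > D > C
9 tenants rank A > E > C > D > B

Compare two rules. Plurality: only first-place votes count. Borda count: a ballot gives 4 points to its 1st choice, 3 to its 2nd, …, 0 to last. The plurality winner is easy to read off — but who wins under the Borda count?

Plurality first-place counts: A 28, B 0, C 0, D 0, E 0 → A.
Borda totals: A 112, B 26, C 18, D 52, E 72 → A.

A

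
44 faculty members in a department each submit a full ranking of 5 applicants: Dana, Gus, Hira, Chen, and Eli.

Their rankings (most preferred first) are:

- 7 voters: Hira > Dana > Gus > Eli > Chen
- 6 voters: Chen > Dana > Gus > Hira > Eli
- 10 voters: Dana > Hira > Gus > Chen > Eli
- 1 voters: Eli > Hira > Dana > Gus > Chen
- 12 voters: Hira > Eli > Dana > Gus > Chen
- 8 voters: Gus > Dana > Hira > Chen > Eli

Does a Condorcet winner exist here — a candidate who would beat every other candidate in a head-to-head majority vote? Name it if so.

Dana

Head-to-head results (44 voters total):
Dana vs Gus: Dana wins 36–8.
Dana vs Hira: Dana wins 24–20.
Dana vs Chen: Dana wins 38–6.
Dana vs Eli: Dana wins 31–13.
Gus vs Hira: Hira wins 30–14.
Gus vs Chen: Gus wins 38–6.
Gus vs Eli: Gus wins 31–13.
Hira vs Chen: Hira wins 38–6.
Hira vs Eli: Hira wins 43–1.
Chen vs Eli: Chen wins 24–20.
Dana beats each rival — Gus (36–8), Hira (24–20), Chen (38–6), Eli (31–13) — so Dana is the Condorcet winner.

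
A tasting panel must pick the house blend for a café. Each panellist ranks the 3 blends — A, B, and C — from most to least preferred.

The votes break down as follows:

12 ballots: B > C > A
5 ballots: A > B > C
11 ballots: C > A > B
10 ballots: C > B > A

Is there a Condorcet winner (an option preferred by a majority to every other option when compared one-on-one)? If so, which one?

C

Head-to-head results (38 voters total):
A vs B: B wins 22–16.
A vs C: C wins 33–5.
B vs C: C wins 21–17.
C beats each rival — A (33–5), B (21–17) — so C is the Condorcet winner.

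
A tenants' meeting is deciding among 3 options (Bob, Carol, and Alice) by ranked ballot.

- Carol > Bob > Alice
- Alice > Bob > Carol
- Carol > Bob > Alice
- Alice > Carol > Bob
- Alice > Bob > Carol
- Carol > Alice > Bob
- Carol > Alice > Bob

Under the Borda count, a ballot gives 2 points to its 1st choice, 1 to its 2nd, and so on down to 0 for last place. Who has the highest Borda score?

Carol

Borda scores:
  Bob: 1 + 1 + 1 + 0 + 1 + 0 + 0 = 4
  Carol: 2 + 0 + 2 + 1 + 0 + 2 + 2 = 9
  Alice: 0 + 2 + 0 + 2 + 2 + 1 + 1 = 8
Carol has the highest total.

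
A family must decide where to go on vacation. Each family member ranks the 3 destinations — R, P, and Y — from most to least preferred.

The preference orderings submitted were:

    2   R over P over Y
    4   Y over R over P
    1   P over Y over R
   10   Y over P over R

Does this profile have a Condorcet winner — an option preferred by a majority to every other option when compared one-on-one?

Head-to-head results (17 voters total):
R vs P: P wins 11–6.
R vs Y: Y wins 15–2.
P vs Y: Y wins 14–3.
Y beats each rival — R (15–2), P (14–3) — so Y is the Condorcet winner.

Yes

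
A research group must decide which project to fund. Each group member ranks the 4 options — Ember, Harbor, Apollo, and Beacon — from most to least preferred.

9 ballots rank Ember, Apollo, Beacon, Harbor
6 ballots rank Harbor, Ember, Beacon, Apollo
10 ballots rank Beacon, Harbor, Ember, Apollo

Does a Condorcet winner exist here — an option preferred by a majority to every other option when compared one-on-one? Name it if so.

Head-to-head results (25 voters total):
Ember vs Harbor: Harbor wins 16–9.
Ember vs Apollo: Ember wins 25–0.
Ember vs Beacon: Ember wins 15–10.
Harbor vs Apollo: Harbor wins 16–9.
Harbor vs Beacon: Beacon wins 19–6.
Apollo vs Beacon: Beacon wins 16–9.
No candidate beats all others: Ember beats Beacon beats Harbor beats Ember, a majority cycle.

There is no Condorcet winner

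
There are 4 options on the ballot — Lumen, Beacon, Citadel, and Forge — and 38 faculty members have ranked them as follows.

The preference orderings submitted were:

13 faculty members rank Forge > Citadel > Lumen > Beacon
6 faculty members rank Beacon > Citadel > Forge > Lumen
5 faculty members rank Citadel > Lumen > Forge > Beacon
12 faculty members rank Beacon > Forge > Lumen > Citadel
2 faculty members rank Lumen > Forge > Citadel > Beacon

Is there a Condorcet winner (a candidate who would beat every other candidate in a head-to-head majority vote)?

Head-to-head results (38 voters total):
Lumen vs Beacon: Lumen wins 20–18.
Lumen vs Citadel: Citadel wins 24–14.
Lumen vs Forge: Forge wins 31–7.
Beacon vs Citadel: Citadel wins 20–18.
Beacon vs Forge: Forge wins 20–18.
Citadel vs Forge: Forge wins 27–11.
Forge beats each rival — Lumen (31–7), Beacon (20–18), Citadel (27–11) — so Forge is the Condorcet winner.

Yes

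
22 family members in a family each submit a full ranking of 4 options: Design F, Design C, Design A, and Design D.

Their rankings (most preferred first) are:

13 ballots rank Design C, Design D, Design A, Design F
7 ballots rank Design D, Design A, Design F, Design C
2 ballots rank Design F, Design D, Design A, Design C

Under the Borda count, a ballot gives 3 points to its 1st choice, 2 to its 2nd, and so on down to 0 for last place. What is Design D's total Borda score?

Borda scores:
  Design F: 13·0 + 7·1 + 2·3 = 13
  Design C: 13·3 + 7·0 + 2·0 = 39
  Design A: 13·1 + 7·2 + 2·1 = 29
  Design D: 13·2 + 7·3 + 2·2 = 51

51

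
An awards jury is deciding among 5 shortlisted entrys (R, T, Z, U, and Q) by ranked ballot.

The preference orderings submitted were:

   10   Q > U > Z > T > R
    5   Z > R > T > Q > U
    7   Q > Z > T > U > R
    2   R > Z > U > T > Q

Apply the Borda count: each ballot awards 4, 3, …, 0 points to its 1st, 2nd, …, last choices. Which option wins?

Q

Borda scores:
  R: 10·0 + 5·3 + 7·0 + 2·4 = 23
  T: 10·1 + 5·2 + 7·2 + 2·1 = 36
  Z: 10·2 + 5·4 + 7·3 + 2·3 = 67
  U: 10·3 + 5·0 + 7·1 + 2·2 = 41
  Q: 10·4 + 5·1 + 7·4 + 2·0 = 73
Q has the highest total.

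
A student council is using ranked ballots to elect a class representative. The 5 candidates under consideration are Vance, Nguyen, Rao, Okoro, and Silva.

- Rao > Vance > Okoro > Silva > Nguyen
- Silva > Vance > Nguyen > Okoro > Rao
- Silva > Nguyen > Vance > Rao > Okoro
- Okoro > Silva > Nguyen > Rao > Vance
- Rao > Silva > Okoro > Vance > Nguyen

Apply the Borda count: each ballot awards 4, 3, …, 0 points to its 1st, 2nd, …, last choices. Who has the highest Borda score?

Silva

Borda scores:
  Vance: 3 + 3 + 2 + 0 + 1 = 9
  Nguyen: 0 + 2 + 3 + 2 + 0 = 7
  Rao: 4 + 0 + 1 + 1 + 4 = 10
  Okoro: 2 + 1 + 0 + 4 + 2 = 9
  Silva: 1 + 4 + 4 + 3 + 3 = 15
Silva has the highest total.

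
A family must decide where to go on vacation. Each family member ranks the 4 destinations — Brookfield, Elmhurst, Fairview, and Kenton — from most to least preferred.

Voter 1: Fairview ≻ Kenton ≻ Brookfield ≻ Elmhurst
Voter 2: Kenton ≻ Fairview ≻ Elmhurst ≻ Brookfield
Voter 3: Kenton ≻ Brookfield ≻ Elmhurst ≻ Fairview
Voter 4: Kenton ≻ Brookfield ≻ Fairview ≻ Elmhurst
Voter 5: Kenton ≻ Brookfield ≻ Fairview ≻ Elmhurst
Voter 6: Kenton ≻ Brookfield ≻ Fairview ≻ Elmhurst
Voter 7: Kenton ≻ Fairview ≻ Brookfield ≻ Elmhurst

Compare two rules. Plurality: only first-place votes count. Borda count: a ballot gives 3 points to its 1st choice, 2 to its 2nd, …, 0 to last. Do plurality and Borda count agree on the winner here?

Yes

Plurality first-place counts: Brookfield 0, Elmhurst 0, Fairview 1, Kenton 6 → Kenton.
Borda totals: Brookfield 10, Elmhurst 2, Fairview 10, Kenton 20 → Kenton.
The two rules agree on Kenton.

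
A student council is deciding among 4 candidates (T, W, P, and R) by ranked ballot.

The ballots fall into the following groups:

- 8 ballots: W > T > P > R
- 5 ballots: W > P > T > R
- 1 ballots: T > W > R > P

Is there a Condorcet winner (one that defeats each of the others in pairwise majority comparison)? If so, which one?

W

Head-to-head results (14 voters total):
T vs W: W wins 13–1.
T vs P: T wins 9–5.
T vs R: T wins 14–0.
W vs P: W wins 14–0.
W vs R: W wins 14–0.
P vs R: P wins 13–1.
W beats each rival — T (13–1), P (14–0), R (14–0) — so W is the Condorcet winner.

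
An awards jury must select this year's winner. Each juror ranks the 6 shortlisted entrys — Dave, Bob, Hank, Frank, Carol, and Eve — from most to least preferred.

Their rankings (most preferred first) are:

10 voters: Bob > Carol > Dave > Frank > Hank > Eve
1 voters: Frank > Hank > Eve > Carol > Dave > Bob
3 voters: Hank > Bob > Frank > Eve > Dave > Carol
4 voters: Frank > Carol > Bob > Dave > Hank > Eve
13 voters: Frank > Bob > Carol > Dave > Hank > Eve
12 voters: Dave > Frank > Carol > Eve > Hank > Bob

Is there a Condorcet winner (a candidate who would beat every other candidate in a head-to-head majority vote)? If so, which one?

There is no Condorcet winner

Head-to-head results (43 voters total):
Dave vs Bob: Bob wins 30–13.
Dave vs Hank: Dave wins 39–4.
Dave vs Frank: Dave wins 22–21.
Dave vs Carol: Carol wins 28–15.
Dave vs Eve: Dave wins 39–4.
Bob vs Hank: Bob wins 27–16.
Bob vs Frank: Frank wins 30–13.
Bob vs Carol: Bob wins 26–17.
Bob vs Eve: Bob wins 30–13.
Hank vs Frank: Frank wins 40–3.
Hank vs Carol: Carol wins 39–4.
Hank vs Eve: Hank wins 31–12.
Frank vs Carol: Frank wins 33–10.
Frank vs Eve: Frank wins 43–0.
Carol vs Eve: Carol wins 39–4.
No candidate beats all others: Dave beats Frank beats Bob beats Dave, a majority cycle.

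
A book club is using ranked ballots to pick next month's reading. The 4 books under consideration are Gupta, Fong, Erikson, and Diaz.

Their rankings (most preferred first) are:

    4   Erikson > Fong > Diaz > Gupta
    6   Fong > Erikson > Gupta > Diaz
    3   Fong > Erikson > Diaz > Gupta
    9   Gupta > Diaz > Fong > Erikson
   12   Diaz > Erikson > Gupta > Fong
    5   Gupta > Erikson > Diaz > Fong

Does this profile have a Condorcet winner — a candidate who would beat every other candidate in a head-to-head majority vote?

Head-to-head results (39 voters total):
Gupta vs Fong: Gupta wins 26–13.
Gupta vs Erikson: Erikson wins 25–14.
Gupta vs Diaz: Gupta wins 20–19.
Fong vs Erikson: Erikson wins 21–18.
Fong vs Diaz: Diaz wins 26–13.
Erikson vs Diaz: Diaz wins 21–18.
No candidate beats all others: Gupta beats Diaz beats Erikson beats Gupta, a majority cycle.

No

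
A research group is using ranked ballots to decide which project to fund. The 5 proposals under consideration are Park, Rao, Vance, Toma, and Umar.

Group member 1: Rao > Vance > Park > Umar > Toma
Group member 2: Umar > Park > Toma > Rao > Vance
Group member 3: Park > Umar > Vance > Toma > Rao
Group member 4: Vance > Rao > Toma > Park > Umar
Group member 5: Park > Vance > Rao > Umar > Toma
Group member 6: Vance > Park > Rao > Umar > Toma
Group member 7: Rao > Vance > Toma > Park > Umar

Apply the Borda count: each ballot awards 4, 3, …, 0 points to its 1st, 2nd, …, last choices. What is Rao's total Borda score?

16

Borda scores:
  Park: 2 + 3 + 4 + 1 + 4 + 3 + 1 = 18
  Rao: 4 + 1 + 0 + 3 + 2 + 2 + 4 = 16
  Vance: 3 + 0 + 2 + 4 + 3 + 4 + 3 = 19
  Toma: 0 + 2 + 1 + 2 + 0 + 0 + 2 = 7
  Umar: 1 + 4 + 3 + 0 + 1 + 1 + 0 = 10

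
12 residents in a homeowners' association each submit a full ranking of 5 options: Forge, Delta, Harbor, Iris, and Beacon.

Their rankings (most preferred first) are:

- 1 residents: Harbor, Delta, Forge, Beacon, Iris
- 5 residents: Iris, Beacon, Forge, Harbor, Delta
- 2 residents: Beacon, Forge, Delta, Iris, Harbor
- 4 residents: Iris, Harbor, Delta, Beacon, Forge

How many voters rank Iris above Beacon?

Ballots ranking Iris above Beacon: 5+4 = 9.
Ballots ranking Beacon above Iris: 1+2 = 3.
So 9 of 12 voters prefer Iris to Beacon.

9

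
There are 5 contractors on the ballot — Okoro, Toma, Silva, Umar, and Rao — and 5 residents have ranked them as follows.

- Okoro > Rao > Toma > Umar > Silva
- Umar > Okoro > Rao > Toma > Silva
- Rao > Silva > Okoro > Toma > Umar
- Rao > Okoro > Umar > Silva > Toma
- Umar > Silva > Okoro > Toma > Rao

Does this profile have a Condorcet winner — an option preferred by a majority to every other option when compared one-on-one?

Head-to-head results (5 voters total):
Okoro vs Toma: Okoro wins 5–0.
Okoro vs Silva: Okoro wins 3–2.
Okoro vs Umar: Okoro wins 3–2.
Okoro vs Rao: Okoro wins 3–2.
Toma vs Silva: Silva wins 3–2.
Toma vs Umar: Umar wins 3–2.
Toma vs Rao: Rao wins 4–1.
Silva vs Umar: Umar wins 4–1.
Silva vs Rao: Rao wins 4–1.
Umar vs Rao: Rao wins 3–2.
Okoro beats each rival — Toma (5–0), Silva (3–2), Umar (3–2), Rao (3–2) — so Okoro is the Condorcet winner.

Yes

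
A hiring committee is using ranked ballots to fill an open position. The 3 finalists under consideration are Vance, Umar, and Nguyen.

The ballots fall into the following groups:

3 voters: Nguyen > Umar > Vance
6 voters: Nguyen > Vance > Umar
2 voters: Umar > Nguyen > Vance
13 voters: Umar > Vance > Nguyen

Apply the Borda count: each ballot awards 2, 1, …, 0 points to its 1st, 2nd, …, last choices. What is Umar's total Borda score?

33

Borda scores:
  Vance: 3·0 + 6·1 + 2·0 + 13·1 = 19
  Umar: 3·1 + 6·0 + 2·2 + 13·2 = 33
  Nguyen: 3·2 + 6·2 + 2·1 + 13·0 = 20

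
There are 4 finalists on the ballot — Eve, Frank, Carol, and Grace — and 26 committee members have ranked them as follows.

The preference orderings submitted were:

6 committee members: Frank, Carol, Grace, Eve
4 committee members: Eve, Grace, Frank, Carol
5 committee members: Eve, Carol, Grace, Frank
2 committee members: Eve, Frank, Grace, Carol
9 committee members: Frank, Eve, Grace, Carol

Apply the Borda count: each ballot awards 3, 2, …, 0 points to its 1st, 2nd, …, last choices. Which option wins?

Borda scores:
  Eve: 6·0 + 4·3 + 5·3 + 2·3 + 9·2 = 51
  Frank: 6·3 + 4·1 + 5·0 + 2·2 + 9·3 = 53
  Carol: 6·2 + 4·0 + 5·2 + 2·0 + 9·0 = 22
  Grace: 6·1 + 4·2 + 5·1 + 2·1 + 9·1 = 30
Frank has the highest total.

Frank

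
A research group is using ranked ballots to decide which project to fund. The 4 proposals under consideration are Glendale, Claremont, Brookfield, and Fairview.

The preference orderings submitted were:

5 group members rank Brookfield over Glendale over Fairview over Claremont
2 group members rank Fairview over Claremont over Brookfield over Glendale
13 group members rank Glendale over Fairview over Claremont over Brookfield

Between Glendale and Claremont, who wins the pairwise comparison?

Glendale

Ballots ranking Glendale above Claremont: 5+13 = 18.
Ballots ranking Claremont above Glendale: 2.
Glendale wins the head-to-head, 18–2.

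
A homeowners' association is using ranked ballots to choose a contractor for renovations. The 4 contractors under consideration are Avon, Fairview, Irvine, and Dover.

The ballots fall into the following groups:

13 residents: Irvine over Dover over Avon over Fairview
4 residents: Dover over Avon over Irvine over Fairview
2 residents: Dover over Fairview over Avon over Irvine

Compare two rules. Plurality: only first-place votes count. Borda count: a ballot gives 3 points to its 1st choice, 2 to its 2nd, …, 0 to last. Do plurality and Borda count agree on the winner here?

Plurality first-place counts: Avon 0, Fairview 0, Irvine 13, Dover 6 → Irvine.
Borda totals: Avon 23, Fairview 4, Irvine 43, Dover 44 → Dover.
The two rules disagree: plurality picks Irvine, Borda picks Dover.

No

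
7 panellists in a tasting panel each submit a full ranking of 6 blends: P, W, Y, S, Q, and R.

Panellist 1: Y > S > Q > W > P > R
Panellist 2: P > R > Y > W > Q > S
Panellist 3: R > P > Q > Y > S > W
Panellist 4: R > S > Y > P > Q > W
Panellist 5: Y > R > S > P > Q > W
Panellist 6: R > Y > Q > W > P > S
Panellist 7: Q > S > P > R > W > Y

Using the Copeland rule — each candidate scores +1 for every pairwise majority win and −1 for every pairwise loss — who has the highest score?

R

Pairwise results:
  P vs W: P wins 5–2.
  P vs Y: Y wins 4–3.
  P vs S: S wins 4–3.
  P vs Q: P wins 4–3.
  P vs R: R wins 4–3.
  W vs Y: Y wins 6–1.
  W vs S: S wins 5–2.
  W vs Q: Q wins 6–1.
  W vs R: R wins 6–1.
  Y vs S: Y wins 5–2.
  Y vs Q: Y wins 5–2.
  Y vs R: R wins 5–2.
  S vs Q: Q wins 4–3.
  S vs R: R wins 5–2.
  Q vs R: R wins 5–2.
Copeland scores (wins − losses):
  P: 2 − 3 = -1
  W: 0 − 5 = -5
  Y: 4 − 1 = 3
  S: 2 − 3 = -1
  Q: 2 − 3 = -1
  R: 5 − 0 = 5
R has the best Copeland score.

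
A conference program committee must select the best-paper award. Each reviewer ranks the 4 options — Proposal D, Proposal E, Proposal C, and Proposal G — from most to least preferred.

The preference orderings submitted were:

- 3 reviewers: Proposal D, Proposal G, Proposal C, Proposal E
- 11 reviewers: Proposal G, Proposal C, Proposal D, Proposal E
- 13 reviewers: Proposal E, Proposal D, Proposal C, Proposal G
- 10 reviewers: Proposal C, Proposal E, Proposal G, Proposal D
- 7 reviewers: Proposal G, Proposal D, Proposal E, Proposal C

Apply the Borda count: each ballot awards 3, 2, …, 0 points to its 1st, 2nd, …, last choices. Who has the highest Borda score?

Borda scores:
  Proposal D: 3·3 + 11·1 + 13·2 + 10·0 + 7·2 = 60
  Proposal E: 3·0 + 11·0 + 13·3 + 10·2 + 7·1 = 66
  Proposal C: 3·1 + 11·2 + 13·1 + 10·3 + 7·0 = 68
  Proposal G: 3·2 + 11·3 + 13·0 + 10·1 + 7·3 = 70
Proposal G has the highest total.

Proposal G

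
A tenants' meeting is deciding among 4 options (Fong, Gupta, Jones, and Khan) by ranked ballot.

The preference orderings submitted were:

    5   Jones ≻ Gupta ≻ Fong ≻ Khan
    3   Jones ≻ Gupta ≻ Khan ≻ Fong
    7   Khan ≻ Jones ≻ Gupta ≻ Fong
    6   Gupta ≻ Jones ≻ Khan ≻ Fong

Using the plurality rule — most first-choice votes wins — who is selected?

First-place vote totals:
  Fong: 0
  Gupta: 6
  Jones: 8
  Khan: 7
Jones has the most first-place votes.

Jones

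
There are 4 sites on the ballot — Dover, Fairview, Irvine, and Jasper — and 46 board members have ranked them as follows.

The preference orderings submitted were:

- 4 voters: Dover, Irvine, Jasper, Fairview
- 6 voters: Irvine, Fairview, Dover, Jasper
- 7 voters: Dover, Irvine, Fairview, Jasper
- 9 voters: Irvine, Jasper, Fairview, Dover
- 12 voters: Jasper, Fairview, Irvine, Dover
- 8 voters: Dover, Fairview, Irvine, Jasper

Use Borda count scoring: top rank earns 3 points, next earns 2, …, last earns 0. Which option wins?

Irvine

Borda scores:
  Dover: 4·3 + 6·1 + 7·3 + 9·0 + 12·0 + 8·3 = 63
  Fairview: 4·0 + 6·2 + 7·1 + 9·1 + 12·2 + 8·2 = 68
  Irvine: 4·2 + 6·3 + 7·2 + 9·3 + 12·1 + 8·1 = 87
  Jasper: 4·1 + 6·0 + 7·0 + 9·2 + 12·3 + 8·0 = 58
Irvine has the highest total.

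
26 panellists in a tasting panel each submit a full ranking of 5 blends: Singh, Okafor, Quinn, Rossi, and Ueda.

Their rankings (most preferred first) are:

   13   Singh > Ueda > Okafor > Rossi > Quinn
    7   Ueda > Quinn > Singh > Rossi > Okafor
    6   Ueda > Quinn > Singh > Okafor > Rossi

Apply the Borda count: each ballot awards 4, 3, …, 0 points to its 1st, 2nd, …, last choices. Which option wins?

Ueda

Borda scores:
  Singh: 13·4 + 7·2 + 6·2 = 78
  Okafor: 13·2 + 7·0 + 6·1 = 32
  Quinn: 13·0 + 7·3 + 6·3 = 39
  Rossi: 13·1 + 7·1 + 6·0 = 20
  Ueda: 13·3 + 7·4 + 6·4 = 91
Ueda has the highest total.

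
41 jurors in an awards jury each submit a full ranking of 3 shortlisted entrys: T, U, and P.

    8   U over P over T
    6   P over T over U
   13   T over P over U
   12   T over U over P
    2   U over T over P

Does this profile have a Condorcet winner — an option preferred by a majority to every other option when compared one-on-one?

Yes

Head-to-head results (41 voters total):
T vs U: T wins 31–10.
T vs P: T wins 27–14.
U vs P: U wins 22–19.
T beats each rival — U (31–10), P (27–14) — so T is the Condorcet winner.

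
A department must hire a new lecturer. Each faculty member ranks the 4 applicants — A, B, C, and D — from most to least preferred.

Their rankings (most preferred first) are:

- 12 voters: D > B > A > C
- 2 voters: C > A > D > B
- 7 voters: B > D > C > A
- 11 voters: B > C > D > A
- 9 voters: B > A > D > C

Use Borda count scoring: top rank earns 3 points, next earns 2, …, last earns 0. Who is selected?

Borda scores:
  A: 12·1 + 2·2 + 7·0 + 11·0 + 9·2 = 34
  B: 12·2 + 2·0 + 7·3 + 11·3 + 9·3 = 105
  C: 12·0 + 2·3 + 7·1 + 11·2 + 9·0 = 35
  D: 12·3 + 2·1 + 7·2 + 11·1 + 9·1 = 72
B has the highest total.

B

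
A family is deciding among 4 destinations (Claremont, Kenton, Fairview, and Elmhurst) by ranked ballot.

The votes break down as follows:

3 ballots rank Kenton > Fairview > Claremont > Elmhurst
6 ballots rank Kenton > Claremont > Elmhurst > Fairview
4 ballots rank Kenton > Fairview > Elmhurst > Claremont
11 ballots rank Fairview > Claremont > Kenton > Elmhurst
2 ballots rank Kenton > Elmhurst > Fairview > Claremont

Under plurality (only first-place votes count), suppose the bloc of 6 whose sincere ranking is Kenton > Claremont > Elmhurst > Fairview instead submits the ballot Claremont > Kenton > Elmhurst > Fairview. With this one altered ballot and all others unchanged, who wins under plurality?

Fairview

First-place totals with the altered ballot: Claremont 6, Kenton 9, Fairview 11, Elmhurst 0.
The switch changes the winner from Kenton to Fairview.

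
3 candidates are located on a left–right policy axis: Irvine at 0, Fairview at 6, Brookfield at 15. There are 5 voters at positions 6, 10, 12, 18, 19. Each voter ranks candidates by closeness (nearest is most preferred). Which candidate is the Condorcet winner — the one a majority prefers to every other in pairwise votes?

Brookfield

With single-peaked preferences on a line, the Condorcet winner is the candidate closest to the median voter.
The median voter (position 12) is closest to Brookfield at 15.
Check: Brookfield vs Irvine — voters closer to Brookfield: 4 of 5.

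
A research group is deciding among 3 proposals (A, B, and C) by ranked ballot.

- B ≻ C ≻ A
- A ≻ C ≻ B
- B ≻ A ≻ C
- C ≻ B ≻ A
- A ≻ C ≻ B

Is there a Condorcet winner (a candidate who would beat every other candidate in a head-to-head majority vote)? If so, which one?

Head-to-head results (5 voters total):
A vs B: B wins 3–2.
A vs C: A wins 3–2.
B vs C: C wins 3–2.
No candidate beats all others: A beats C beats B beats A, a majority cycle.

No Condorcet winner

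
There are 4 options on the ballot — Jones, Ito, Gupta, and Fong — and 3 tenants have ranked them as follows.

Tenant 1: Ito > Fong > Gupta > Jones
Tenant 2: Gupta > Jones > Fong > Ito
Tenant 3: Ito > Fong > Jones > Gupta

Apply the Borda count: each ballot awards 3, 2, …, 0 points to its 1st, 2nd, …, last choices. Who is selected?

Borda scores:
  Jones: 0 + 2 + 1 = 3
  Ito: 3 + 0 + 3 = 6
  Gupta: 1 + 3 + 0 = 4
  Fong: 2 + 1 + 2 = 5
Ito has the highest total.

Ito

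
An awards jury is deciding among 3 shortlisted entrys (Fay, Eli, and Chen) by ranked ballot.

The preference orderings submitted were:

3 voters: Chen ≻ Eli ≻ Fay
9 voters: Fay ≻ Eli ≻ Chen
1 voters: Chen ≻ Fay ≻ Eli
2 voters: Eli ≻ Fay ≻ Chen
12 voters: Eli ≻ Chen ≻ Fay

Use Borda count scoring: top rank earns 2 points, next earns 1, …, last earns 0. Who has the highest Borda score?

Borda scores:
  Fay: 3·0 + 9·2 + 1 + 2·1 + 12·0 = 21
  Eli: 3·1 + 9·1 + 0 + 2·2 + 12·2 = 40
  Chen: 3·2 + 9·0 + 2 + 2·0 + 12·1 = 20
Eli has the highest total.

Eli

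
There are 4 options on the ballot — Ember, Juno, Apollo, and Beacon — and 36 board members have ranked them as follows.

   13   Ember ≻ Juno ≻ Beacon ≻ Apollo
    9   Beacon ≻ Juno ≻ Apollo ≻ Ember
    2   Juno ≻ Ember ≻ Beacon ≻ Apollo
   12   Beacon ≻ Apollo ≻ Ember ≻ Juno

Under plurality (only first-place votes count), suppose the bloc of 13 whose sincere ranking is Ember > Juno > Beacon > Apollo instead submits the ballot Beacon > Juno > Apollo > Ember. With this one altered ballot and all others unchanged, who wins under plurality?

First-place totals with the altered ballot: Ember 0, Juno 2, Apollo 0, Beacon 34.
The winner is unchanged: still Beacon.

Beacon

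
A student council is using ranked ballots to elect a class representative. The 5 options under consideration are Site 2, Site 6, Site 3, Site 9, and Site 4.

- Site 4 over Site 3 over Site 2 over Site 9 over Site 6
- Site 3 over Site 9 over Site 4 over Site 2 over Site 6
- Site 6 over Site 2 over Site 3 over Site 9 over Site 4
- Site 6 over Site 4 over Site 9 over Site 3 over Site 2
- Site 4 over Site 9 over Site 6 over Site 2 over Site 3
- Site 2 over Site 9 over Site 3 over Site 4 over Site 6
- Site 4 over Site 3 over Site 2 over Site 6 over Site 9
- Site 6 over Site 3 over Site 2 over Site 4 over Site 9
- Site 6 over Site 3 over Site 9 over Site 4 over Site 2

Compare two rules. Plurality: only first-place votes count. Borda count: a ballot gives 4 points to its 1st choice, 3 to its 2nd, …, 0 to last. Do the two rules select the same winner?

No

Plurality first-place counts: Site 2 1, Site 6 4, Site 3 1, Site 9 0, Site 4 3 → Site 6.
Borda totals: Site 2 15, Site 6 19, Site 3 21, Site 9 15, Site 4 20 → Site 3.
The two rules disagree: plurality picks Site 6, Borda picks Site 3.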